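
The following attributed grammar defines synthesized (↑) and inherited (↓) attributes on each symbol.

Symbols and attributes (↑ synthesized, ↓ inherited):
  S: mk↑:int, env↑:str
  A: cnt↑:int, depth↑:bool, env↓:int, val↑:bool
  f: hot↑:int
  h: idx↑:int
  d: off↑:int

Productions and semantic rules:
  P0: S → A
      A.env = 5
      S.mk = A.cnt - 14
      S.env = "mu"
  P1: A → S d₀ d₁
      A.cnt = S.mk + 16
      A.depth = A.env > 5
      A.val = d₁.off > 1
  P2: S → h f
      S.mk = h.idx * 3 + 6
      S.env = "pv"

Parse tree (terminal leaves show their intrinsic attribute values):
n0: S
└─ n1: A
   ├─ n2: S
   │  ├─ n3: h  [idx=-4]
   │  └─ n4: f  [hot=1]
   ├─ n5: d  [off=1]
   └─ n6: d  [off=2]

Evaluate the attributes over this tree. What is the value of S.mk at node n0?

1. n1.env = 5  [5]
2. n3.idx = -4  [terminal]
3. n4.hot = 1  [terminal]
4. n2.mk = -6  [h.idx * 3 + 6]
5. n2.env = "pv"  ["pv"]
6. n5.off = 1  [terminal]
7. n6.off = 2  [terminal]
8. n1.cnt = 10  [S.mk + 16]
9. n1.depth = false  [A.env > 5]
10. n1.val = true  [d₁.off > 1]
11. n0.mk = -4  [A.cnt - 14]
12. n0.env = "mu"  ["mu"]

-4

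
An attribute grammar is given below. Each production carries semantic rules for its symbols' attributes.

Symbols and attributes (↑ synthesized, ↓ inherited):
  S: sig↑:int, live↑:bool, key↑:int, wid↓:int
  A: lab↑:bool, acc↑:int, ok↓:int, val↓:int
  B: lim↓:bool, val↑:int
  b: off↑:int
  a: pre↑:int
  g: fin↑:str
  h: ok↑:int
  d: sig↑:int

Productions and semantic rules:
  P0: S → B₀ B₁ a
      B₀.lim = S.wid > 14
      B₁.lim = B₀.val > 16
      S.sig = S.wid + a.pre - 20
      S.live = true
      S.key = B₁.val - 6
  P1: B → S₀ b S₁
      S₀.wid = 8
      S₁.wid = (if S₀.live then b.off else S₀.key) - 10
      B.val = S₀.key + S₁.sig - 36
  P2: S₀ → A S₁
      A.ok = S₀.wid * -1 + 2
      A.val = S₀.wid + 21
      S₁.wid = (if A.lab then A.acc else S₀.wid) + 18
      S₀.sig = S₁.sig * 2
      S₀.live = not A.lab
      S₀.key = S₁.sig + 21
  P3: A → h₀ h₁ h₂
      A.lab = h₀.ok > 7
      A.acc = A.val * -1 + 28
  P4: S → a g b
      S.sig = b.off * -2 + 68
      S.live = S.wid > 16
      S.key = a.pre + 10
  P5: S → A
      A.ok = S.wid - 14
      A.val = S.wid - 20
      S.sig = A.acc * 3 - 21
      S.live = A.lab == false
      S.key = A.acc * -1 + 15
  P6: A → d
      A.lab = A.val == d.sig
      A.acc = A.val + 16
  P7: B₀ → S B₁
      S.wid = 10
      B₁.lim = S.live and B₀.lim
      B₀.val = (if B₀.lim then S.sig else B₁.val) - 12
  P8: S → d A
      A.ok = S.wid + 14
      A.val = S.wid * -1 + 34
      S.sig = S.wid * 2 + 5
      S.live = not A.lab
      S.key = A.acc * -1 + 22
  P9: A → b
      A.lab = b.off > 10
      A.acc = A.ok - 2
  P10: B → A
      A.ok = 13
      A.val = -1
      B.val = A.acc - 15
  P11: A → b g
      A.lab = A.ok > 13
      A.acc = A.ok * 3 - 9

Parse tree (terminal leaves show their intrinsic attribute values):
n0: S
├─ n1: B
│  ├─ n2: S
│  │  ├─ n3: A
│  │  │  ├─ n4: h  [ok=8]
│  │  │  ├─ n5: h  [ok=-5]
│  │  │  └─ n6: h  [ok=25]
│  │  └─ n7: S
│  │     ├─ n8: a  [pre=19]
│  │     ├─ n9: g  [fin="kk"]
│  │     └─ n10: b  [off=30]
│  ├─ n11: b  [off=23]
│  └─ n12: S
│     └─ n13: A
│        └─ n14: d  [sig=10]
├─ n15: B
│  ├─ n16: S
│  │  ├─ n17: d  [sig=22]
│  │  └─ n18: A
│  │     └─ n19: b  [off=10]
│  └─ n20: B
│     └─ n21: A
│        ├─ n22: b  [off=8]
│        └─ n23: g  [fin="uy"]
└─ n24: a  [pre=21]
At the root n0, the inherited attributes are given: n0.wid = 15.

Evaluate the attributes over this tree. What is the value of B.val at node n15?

13

1. n0.wid = 15  [given at root]
2. n1.lim = true  [S.wid > 14]
3. n2.wid = 8  [8]
4. n3.ok = -6  [S₀.wid * -1 + 2]
5. n3.val = 29  [S₀.wid + 21]
6. n4.ok = 8  [terminal]
7. n5.ok = -5  [terminal]
8. n6.ok = 25  [terminal]
9. n3.lab = true  [h₀.ok > 7]
10. n3.acc = -1  [A.val * -1 + 28]
11. n7.wid = 17  [(if A.lab then A.acc else S₀.wid) + 18]
12. n8.pre = 19  [terminal]
13. n9.fin = "kk"  [terminal]
14. n10.off = 30  [terminal]
15. n7.sig = 8  [b.off * -2 + 68]
16. n7.live = true  [S.wid > 16]
17. n7.key = 29  [a.pre + 10]
18. n2.sig = 16  [S₁.sig * 2]
19. n2.live = false  [not A.lab]
20. n2.key = 29  [S₁.sig + 21]
21. n11.off = 23  [terminal]
22. n12.wid = 19  [(if S₀.live then b.off else S₀.key) - 10]
23. n13.ok = 5  [S.wid - 14]
24. n13.val = -1  [S.wid - 20]
25. n14.sig = 10  [terminal]
26. n13.lab = false  [A.val == d.sig]
27. n13.acc = 15  [A.val + 16]
28. n12.sig = 24  [A.acc * 3 - 21]
29. n12.live = true  [A.lab == false]
30. n12.key = 0  [A.acc * -1 + 15]
31. n1.val = 17  [S₀.key + S₁.sig - 36]
32. n15.lim = true  [B₀.val > 16]
33. n16.wid = 10  [10]
34. n17.sig = 22  [terminal]
35. n18.ok = 24  [S.wid + 14]
36. n18.val = 24  [S.wid * -1 + 34]
37. n19.off = 10  [terminal]
38. n18.lab = false  [b.off > 10]
39. n18.acc = 22  [A.ok - 2]
40. n16.sig = 25  [S.wid * 2 + 5]
41. n16.live = true  [not A.lab]
42. n16.key = 0  [A.acc * -1 + 22]
43. n20.lim = true  [S.live and B₀.lim]
44. n21.ok = 13  [13]
45. n21.val = -1  [-1]
46. n22.off = 8  [terminal]
47. n23.fin = "uy"  [terminal]
48. n21.lab = false  [A.ok > 13]
49. n21.acc = 30  [A.ok * 3 - 9]
50. n20.val = 15  [A.acc - 15]
51. n15.val = 13  [(if B₀.lim then S.sig else B₁.val) - 12]
52. n24.pre = 21  [terminal]
53. n0.sig = 16  [S.wid + a.pre - 20]
54. n0.live = true  [true]
55. n0.key = 7  [B₁.val - 6]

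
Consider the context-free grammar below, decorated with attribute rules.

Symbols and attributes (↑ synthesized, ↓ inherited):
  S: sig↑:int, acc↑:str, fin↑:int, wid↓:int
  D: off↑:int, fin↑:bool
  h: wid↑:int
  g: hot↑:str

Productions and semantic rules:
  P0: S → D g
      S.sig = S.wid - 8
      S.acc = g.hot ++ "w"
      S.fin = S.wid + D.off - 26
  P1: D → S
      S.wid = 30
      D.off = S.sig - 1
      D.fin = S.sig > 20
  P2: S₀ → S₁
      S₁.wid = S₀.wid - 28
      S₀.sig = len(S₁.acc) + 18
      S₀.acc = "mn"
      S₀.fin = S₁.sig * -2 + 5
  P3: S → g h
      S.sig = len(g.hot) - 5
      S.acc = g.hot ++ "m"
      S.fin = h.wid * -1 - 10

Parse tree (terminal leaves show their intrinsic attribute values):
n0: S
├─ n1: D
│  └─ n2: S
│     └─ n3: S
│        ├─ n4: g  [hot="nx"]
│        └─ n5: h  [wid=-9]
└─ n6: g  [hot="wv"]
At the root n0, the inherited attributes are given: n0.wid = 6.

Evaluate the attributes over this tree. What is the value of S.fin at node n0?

1. n0.wid = 6  [given at root]
2. n2.wid = 30  [30]
3. n3.wid = 2  [S₀.wid - 28]
4. n4.hot = "nx"  [terminal]
5. n5.wid = -9  [terminal]
6. n3.sig = -3  [len(g.hot) - 5]
7. n3.acc = "nxm"  [g.hot ++ "m"]
8. n3.fin = -1  [h.wid * -1 - 10]
9. n2.sig = 21  [len(S₁.acc) + 18]
10. n2.acc = "mn"  ["mn"]
11. n2.fin = 11  [S₁.sig * -2 + 5]
12. n1.off = 20  [S.sig - 1]
13. n1.fin = true  [S.sig > 20]
14. n6.hot = "wv"  [terminal]
15. n0.sig = -2  [S.wid - 8]
16. n0.acc = "wvw"  [g.hot ++ "w"]
17. n0.fin = 0  [S.wid + D.off - 26]

0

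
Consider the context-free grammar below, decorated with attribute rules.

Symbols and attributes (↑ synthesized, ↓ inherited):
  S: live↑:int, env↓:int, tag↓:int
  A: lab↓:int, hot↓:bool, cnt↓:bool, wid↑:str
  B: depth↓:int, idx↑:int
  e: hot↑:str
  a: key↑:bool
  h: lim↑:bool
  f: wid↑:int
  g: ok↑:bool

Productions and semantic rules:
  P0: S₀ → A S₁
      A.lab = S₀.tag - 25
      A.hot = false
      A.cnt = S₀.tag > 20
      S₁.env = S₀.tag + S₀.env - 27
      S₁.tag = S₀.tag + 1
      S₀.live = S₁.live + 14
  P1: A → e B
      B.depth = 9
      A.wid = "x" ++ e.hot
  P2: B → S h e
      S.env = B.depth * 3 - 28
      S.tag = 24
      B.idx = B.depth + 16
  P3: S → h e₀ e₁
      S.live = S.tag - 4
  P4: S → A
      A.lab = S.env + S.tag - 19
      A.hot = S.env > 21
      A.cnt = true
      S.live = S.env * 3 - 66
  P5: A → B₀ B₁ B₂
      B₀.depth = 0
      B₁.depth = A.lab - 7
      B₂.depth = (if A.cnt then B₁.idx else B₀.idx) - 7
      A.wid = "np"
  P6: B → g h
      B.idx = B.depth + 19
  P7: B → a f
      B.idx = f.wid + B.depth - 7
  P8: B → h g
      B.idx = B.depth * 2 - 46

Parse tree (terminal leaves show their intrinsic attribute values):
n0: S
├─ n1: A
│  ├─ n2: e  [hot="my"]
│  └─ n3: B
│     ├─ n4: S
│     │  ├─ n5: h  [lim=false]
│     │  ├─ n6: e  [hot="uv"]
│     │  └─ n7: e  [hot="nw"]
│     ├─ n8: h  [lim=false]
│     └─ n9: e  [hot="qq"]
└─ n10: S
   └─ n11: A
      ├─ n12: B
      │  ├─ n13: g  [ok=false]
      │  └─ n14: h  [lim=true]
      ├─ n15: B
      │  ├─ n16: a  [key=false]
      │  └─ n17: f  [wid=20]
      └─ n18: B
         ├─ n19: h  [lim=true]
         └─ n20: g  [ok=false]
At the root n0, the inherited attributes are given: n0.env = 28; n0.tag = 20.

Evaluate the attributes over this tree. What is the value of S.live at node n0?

1. n0.env = 28  [given at root]
2. n0.tag = 20  [given at root]
3. n1.lab = -5  [S₀.tag - 25]
4. n1.hot = false  [false]
5. n1.cnt = false  [S₀.tag > 20]
6. n2.hot = "my"  [terminal]
7. n3.depth = 9  [9]
8. n4.env = -1  [B.depth * 3 - 28]
9. n4.tag = 24  [24]
10. n5.lim = false  [terminal]
11. n6.hot = "uv"  [terminal]
12. n7.hot = "nw"  [terminal]
13. n4.live = 20  [S.tag - 4]
14. n8.lim = false  [terminal]
15. n9.hot = "qq"  [terminal]
16. n3.idx = 25  [B.depth + 16]
17. n1.wid = "xmy"  ["x" ++ e.hot]
18. n10.env = 21  [S₀.tag + S₀.env - 27]
19. n10.tag = 21  [S₀.tag + 1]
20. n11.lab = 23  [S.env + S.tag - 19]
21. n11.hot = false  [S.env > 21]
22. n11.cnt = true  [true]
23. n12.depth = 0  [0]
24. n13.ok = false  [terminal]
25. n14.lim = true  [terminal]
26. n12.idx = 19  [B.depth + 19]
27. n15.depth = 16  [A.lab - 7]
28. n16.key = false  [terminal]
29. n17.wid = 20  [terminal]
30. n15.idx = 29  [f.wid + B.depth - 7]
31. n18.depth = 22  [(if A.cnt then B₁.idx else B₀.idx) - 7]
32. n19.lim = true  [terminal]
33. n20.ok = false  [terminal]
34. n18.idx = -2  [B.depth * 2 - 46]
35. n11.wid = "np"  ["np"]
36. n10.live = -3  [S.env * 3 - 66]
37. n0.live = 11  [S₁.live + 14]

11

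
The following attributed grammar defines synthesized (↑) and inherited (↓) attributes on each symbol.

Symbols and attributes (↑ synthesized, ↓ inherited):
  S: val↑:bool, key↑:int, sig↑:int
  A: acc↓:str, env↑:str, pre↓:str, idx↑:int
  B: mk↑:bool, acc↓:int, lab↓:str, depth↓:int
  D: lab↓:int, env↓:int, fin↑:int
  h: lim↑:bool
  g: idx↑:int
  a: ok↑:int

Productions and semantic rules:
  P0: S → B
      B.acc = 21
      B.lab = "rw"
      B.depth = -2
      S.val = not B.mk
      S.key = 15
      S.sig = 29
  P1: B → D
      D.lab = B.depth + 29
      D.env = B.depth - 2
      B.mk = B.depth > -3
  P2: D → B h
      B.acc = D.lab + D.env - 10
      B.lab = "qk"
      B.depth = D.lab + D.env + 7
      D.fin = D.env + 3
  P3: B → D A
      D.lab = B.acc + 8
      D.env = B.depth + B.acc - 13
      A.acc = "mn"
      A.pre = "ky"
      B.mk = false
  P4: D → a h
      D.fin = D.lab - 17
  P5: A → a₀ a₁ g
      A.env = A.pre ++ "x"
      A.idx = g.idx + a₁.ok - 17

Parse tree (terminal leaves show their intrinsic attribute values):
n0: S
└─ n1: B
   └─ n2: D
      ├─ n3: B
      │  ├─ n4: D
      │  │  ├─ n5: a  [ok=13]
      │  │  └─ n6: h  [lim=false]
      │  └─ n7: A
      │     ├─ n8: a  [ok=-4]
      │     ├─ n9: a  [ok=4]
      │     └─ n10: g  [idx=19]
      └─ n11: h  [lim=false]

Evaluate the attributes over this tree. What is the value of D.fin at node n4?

1. n1.acc = 21  [21]
2. n1.lab = "rw"  ["rw"]
3. n1.depth = -2  [-2]
4. n2.lab = 27  [B.depth + 29]
5. n2.env = -4  [B.depth - 2]
6. n3.acc = 13  [D.lab + D.env - 10]
7. n3.lab = "qk"  ["qk"]
8. n3.depth = 30  [D.lab + D.env + 7]
9. n4.lab = 21  [B.acc + 8]
10. n4.env = 30  [B.depth + B.acc - 13]
11. n5.ok = 13  [terminal]
12. n6.lim = false  [terminal]
13. n4.fin = 4  [D.lab - 17]
14. n7.acc = "mn"  ["mn"]
15. n7.pre = "ky"  ["ky"]
16. n8.ok = -4  [terminal]
17. n9.ok = 4  [terminal]
18. n10.idx = 19  [terminal]
19. n7.env = "kyx"  [A.pre ++ "x"]
20. n7.idx = 6  [g.idx + a₁.ok - 17]
21. n3.mk = false  [false]
22. n11.lim = false  [terminal]
23. n2.fin = -1  [D.env + 3]
24. n1.mk = true  [B.depth > -3]
25. n0.val = false  [not B.mk]
26. n0.key = 15  [15]
27. n0.sig = 29  [29]

4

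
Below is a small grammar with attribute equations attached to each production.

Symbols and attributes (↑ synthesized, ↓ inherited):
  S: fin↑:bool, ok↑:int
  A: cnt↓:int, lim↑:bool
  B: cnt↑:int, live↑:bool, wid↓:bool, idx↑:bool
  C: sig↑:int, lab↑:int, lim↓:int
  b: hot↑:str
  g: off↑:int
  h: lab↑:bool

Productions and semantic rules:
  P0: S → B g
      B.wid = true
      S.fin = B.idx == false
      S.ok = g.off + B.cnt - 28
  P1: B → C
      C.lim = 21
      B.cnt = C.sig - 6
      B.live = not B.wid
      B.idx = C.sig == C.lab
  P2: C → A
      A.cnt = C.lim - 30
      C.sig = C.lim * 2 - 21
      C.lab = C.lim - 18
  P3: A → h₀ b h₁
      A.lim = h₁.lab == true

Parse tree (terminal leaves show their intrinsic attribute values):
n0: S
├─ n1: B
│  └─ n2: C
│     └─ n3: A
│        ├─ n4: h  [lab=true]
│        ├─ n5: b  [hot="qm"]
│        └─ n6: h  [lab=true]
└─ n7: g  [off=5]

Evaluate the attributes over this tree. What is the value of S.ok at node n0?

1. n1.wid = true  [true]
2. n2.lim = 21  [21]
3. n3.cnt = -9  [C.lim - 30]
4. n4.lab = true  [terminal]
5. n5.hot = "qm"  [terminal]
6. n6.lab = true  [terminal]
7. n3.lim = true  [h₁.lab == true]
8. n2.sig = 21  [C.lim * 2 - 21]
9. n2.lab = 3  [C.lim - 18]
10. n1.cnt = 15  [C.sig - 6]
11. n1.live = false  [not B.wid]
12. n1.idx = false  [C.sig == C.lab]
13. n7.off = 5  [terminal]
14. n0.fin = true  [B.idx == false]
15. n0.ok = -8  [g.off + B.cnt - 28]

-8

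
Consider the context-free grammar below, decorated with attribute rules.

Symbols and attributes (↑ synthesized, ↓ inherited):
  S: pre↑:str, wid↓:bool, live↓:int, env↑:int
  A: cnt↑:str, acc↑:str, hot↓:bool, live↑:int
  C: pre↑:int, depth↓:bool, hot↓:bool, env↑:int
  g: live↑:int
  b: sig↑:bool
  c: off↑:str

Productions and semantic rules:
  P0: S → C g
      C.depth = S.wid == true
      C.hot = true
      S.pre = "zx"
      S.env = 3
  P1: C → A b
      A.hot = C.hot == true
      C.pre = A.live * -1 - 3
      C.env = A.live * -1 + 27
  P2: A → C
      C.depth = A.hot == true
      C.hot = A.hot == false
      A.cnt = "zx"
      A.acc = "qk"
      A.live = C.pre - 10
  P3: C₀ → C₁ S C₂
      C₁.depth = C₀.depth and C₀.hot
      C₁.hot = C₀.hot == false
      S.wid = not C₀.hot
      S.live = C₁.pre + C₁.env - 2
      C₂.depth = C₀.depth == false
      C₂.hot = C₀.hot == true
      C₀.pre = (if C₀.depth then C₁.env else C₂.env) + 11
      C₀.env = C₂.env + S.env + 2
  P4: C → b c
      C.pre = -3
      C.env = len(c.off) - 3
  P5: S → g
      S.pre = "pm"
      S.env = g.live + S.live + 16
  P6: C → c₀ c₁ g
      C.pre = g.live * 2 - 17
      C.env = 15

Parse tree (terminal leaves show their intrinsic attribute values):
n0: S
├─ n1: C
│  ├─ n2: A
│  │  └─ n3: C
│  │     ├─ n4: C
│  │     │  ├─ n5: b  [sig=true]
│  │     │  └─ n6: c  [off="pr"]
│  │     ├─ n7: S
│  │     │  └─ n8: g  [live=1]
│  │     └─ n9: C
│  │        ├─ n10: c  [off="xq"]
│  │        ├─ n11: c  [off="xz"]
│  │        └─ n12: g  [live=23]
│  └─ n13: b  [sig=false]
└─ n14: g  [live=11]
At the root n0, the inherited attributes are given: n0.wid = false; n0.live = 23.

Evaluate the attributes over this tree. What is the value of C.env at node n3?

1. n0.wid = false  [given at root]
2. n0.live = 23  [given at root]
3. n1.depth = false  [S.wid == true]
4. n1.hot = true  [true]
5. n2.hot = true  [C.hot == true]
6. n3.depth = true  [A.hot == true]
7. n3.hot = false  [A.hot == false]
8. n4.depth = false  [C₀.depth and C₀.hot]
9. n4.hot = true  [C₀.hot == false]
10. n5.sig = true  [terminal]
11. n6.off = "pr"  [terminal]
12. n4.pre = -3  [-3]
13. n4.env = -1  [len(c.off) - 3]
14. n7.wid = true  [not C₀.hot]
15. n7.live = -6  [C₁.pre + C₁.env - 2]
16. n8.live = 1  [terminal]
17. n7.pre = "pm"  ["pm"]
18. n7.env = 11  [g.live + S.live + 16]
19. n9.depth = false  [C₀.depth == false]
20. n9.hot = false  [C₀.hot == true]
21. n10.off = "xq"  [terminal]
22. n11.off = "xz"  [terminal]
23. n12.live = 23  [terminal]
24. n9.pre = 29  [g.live * 2 - 17]
25. n9.env = 15  [15]
26. n3.pre = 10  [(if C₀.depth then C₁.env else C₂.env) + 11]
27. n3.env = 28  [C₂.env + S.env + 2]
28. n2.cnt = "zx"  ["zx"]
29. n2.acc = "qk"  ["qk"]
30. n2.live = 0  [C.pre - 10]
31. n13.sig = false  [terminal]
32. n1.pre = -3  [A.live * -1 - 3]
33. n1.env = 27  [A.live * -1 + 27]
34. n14.live = 11  [terminal]
35. n0.pre = "zx"  ["zx"]
36. n0.env = 3  [3]

28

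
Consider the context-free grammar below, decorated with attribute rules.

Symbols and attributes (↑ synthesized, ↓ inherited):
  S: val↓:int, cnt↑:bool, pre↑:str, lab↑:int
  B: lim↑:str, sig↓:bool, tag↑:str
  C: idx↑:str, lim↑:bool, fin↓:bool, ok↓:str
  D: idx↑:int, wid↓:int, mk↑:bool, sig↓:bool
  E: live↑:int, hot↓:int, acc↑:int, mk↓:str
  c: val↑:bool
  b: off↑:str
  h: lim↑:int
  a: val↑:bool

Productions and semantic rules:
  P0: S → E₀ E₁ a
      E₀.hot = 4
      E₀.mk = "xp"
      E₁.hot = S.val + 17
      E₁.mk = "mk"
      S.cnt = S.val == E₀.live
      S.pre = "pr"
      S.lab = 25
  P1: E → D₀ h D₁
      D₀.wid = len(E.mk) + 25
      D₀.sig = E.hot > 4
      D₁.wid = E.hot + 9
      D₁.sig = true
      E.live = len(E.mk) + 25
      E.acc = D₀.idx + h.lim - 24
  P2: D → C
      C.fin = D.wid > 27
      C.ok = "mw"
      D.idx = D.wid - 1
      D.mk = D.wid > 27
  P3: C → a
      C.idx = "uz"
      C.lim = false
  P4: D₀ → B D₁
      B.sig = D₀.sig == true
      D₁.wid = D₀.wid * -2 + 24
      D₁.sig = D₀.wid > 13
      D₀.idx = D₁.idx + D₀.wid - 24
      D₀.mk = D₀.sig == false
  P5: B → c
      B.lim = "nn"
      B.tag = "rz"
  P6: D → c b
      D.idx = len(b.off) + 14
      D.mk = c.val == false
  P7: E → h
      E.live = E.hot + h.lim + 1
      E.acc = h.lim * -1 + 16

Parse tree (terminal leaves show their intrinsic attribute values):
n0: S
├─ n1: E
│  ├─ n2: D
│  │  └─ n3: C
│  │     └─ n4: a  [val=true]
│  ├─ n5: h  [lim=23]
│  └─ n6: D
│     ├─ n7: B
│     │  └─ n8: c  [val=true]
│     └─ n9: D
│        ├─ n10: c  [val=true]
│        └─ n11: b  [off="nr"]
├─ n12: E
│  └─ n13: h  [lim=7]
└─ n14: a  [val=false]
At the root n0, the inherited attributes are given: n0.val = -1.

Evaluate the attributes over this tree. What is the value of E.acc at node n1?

1. n0.val = -1  [given at root]
2. n1.hot = 4  [4]
3. n1.mk = "xp"  ["xp"]
4. n2.wid = 27  [len(E.mk) + 25]
5. n2.sig = false  [E.hot > 4]
6. n3.fin = false  [D.wid > 27]
7. n3.ok = "mw"  ["mw"]
8. n4.val = true  [terminal]
9. n3.idx = "uz"  ["uz"]
10. n3.lim = false  [false]
11. n2.idx = 26  [D.wid - 1]
12. n2.mk = false  [D.wid > 27]
13. n5.lim = 23  [terminal]
14. n6.wid = 13  [E.hot + 9]
15. n6.sig = true  [true]
16. n7.sig = true  [D₀.sig == true]
17. n8.val = true  [terminal]
18. n7.lim = "nn"  ["nn"]
19. n7.tag = "rz"  ["rz"]
20. n9.wid = -2  [D₀.wid * -2 + 24]
21. n9.sig = false  [D₀.wid > 13]
22. n10.val = true  [terminal]
23. n11.off = "nr"  [terminal]
24. n9.idx = 16  [len(b.off) + 14]
25. n9.mk = false  [c.val == false]
26. n6.idx = 5  [D₁.idx + D₀.wid - 24]
27. n6.mk = false  [D₀.sig == false]
28. n1.live = 27  [len(E.mk) + 25]
29. n1.acc = 25  [D₀.idx + h.lim - 24]
30. n12.hot = 16  [S.val + 17]
31. n12.mk = "mk"  ["mk"]
32. n13.lim = 7  [terminal]
33. n12.live = 24  [E.hot + h.lim + 1]
34. n12.acc = 9  [h.lim * -1 + 16]
35. n14.val = false  [terminal]
36. n0.cnt = false  [S.val == E₀.live]
37. n0.pre = "pr"  ["pr"]
38. n0.lab = 25  [25]

25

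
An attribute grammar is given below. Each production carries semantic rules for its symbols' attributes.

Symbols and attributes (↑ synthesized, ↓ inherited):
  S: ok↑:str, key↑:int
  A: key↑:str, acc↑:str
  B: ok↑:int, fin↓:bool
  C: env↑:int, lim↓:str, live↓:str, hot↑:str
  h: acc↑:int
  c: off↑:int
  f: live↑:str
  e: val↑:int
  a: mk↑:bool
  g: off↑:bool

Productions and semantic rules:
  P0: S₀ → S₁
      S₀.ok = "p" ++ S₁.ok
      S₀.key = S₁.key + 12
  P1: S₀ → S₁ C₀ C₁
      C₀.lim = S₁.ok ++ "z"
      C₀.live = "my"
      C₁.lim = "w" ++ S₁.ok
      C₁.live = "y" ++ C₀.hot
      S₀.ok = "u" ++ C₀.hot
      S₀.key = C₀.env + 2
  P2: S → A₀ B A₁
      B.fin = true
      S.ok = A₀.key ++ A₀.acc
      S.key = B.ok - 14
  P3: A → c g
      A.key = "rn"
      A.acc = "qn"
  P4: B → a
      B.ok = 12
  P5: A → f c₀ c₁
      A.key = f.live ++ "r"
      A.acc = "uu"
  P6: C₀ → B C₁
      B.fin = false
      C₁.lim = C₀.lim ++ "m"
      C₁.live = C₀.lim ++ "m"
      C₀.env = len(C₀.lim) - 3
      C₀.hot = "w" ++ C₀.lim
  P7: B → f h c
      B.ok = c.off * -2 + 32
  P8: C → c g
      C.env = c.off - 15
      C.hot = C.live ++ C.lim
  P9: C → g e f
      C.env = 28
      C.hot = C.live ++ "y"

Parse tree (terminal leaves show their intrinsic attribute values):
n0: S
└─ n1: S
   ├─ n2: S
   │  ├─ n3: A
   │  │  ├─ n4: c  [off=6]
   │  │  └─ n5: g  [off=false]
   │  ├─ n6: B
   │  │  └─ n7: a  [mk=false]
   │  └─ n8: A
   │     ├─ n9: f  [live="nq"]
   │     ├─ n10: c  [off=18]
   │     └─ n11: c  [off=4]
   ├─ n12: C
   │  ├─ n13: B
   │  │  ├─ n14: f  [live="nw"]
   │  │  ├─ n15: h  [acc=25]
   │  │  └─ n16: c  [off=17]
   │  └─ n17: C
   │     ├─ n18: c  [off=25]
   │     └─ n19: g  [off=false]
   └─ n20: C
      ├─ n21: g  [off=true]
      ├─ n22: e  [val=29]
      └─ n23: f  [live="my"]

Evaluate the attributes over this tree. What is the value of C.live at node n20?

"ywrnqnz"

1. n4.off = 6  [terminal]
2. n5.off = false  [terminal]
3. n3.key = "rn"  ["rn"]
4. n3.acc = "qn"  ["qn"]
5. n6.fin = true  [true]
6. n7.mk = false  [terminal]
7. n6.ok = 12  [12]
8. n9.live = "nq"  [terminal]
9. n10.off = 18  [terminal]
10. n11.off = 4  [terminal]
11. n8.key = "nqr"  [f.live ++ "r"]
12. n8.acc = "uu"  ["uu"]
13. n2.ok = "rnqn"  [A₀.key ++ A₀.acc]
14. n2.key = -2  [B.ok - 14]
15. n12.lim = "rnqnz"  [S₁.ok ++ "z"]
16. n12.live = "my"  ["my"]
17. n13.fin = false  [false]
18. n14.live = "nw"  [terminal]
19. n15.acc = 25  [terminal]
20. n16.off = 17  [terminal]
21. n13.ok = -2  [c.off * -2 + 32]
22. n17.lim = "rnqnzm"  [C₀.lim ++ "m"]
23. n17.live = "rnqnzm"  [C₀.lim ++ "m"]
24. n18.off = 25  [terminal]
25. n19.off = false  [terminal]
26. n17.env = 10  [c.off - 15]
27. n17.hot = "rnqnzmrnqnzm"  [C.live ++ C.lim]
28. n12.env = 2  [len(C₀.lim) - 3]
29. n12.hot = "wrnqnz"  ["w" ++ C₀.lim]
30. n20.lim = "wrnqn"  ["w" ++ S₁.ok]
31. n20.live = "ywrnqnz"  ["y" ++ C₀.hot]
32. n21.off = true  [terminal]
33. n22.val = 29  [terminal]
34. n23.live = "my"  [terminal]
35. n20.env = 28  [28]
36. n20.hot = "ywrnqnzy"  [C.live ++ "y"]
37. n1.ok = "uwrnqnz"  ["u" ++ C₀.hot]
38. n1.key = 4  [C₀.env + 2]
39. n0.ok = "puwrnqnz"  ["p" ++ S₁.ok]
40. n0.key = 16  [S₁.key + 12]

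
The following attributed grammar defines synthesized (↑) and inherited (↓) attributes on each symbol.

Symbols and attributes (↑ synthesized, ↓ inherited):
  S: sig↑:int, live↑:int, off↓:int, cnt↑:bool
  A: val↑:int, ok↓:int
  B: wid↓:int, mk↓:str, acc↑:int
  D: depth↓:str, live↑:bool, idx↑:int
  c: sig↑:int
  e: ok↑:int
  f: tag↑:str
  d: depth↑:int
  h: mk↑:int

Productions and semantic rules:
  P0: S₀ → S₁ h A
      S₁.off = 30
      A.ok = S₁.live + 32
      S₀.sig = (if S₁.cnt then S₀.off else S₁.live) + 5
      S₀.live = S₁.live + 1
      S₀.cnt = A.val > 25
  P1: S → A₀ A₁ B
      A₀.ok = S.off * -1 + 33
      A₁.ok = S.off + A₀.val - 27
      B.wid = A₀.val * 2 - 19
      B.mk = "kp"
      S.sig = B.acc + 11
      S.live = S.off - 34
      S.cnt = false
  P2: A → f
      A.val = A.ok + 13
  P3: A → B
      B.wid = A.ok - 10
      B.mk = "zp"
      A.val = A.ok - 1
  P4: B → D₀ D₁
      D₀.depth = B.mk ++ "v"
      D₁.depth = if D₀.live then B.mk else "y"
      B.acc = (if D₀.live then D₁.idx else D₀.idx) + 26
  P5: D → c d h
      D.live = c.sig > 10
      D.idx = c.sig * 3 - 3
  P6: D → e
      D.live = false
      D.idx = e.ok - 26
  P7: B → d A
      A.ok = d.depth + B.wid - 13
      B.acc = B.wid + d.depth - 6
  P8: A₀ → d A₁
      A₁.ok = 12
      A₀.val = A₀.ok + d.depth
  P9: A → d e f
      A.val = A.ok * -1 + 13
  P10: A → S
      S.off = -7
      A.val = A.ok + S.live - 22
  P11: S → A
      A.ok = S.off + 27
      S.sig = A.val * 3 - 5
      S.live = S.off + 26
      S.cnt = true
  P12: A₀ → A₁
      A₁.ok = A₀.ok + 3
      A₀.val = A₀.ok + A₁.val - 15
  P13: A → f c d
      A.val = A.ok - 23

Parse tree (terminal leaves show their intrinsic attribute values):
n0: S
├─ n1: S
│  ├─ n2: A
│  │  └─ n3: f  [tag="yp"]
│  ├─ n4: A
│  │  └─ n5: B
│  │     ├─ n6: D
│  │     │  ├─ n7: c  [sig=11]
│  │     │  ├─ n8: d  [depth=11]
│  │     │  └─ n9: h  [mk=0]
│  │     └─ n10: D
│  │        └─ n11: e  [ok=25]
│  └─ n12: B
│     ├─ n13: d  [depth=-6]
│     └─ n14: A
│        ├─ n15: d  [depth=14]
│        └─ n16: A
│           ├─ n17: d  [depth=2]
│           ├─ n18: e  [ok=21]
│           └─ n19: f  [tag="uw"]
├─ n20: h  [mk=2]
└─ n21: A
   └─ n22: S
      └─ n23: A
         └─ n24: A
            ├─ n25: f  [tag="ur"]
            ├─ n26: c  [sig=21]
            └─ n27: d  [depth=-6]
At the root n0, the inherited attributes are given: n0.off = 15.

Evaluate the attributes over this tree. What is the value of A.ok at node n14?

1. n0.off = 15  [given at root]
2. n1.off = 30  [30]
3. n2.ok = 3  [S.off * -1 + 33]
4. n3.tag = "yp"  [terminal]
5. n2.val = 16  [A.ok + 13]
6. n4.ok = 19  [S.off + A₀.val - 27]
7. n5.wid = 9  [A.ok - 10]
8. n5.mk = "zp"  ["zp"]
9. n6.depth = "zpv"  [B.mk ++ "v"]
10. n7.sig = 11  [terminal]
11. n8.depth = 11  [terminal]
12. n9.mk = 0  [terminal]
13. n6.live = true  [c.sig > 10]
14. n6.idx = 30  [c.sig * 3 - 3]
15. n10.depth = "zp"  [if D₀.live then B.mk else "y"]
16. n11.ok = 25  [terminal]
17. n10.live = false  [false]
18. n10.idx = -1  [e.ok - 26]
19. n5.acc = 25  [(if D₀.live then D₁.idx else D₀.idx) + 26]
20. n4.val = 18  [A.ok - 1]
21. n12.wid = 13  [A₀.val * 2 - 19]
22. n12.mk = "kp"  ["kp"]
23. n13.depth = -6  [terminal]
24. n14.ok = -6  [d.depth + B.wid - 13]
25. n15.depth = 14  [terminal]
26. n16.ok = 12  [12]
27. n17.depth = 2  [terminal]
28. n18.ok = 21  [terminal]
29. n19.tag = "uw"  [terminal]
30. n16.val = 1  [A.ok * -1 + 13]
31. n14.val = 8  [A₀.ok + d.depth]
32. n12.acc = 1  [B.wid + d.depth - 6]
33. n1.sig = 12  [B.acc + 11]
34. n1.live = -4  [S.off - 34]
35. n1.cnt = false  [false]
36. n20.mk = 2  [terminal]
37. n21.ok = 28  [S₁.live + 32]
38. n22.off = -7  [-7]
39. n23.ok = 20  [S.off + 27]
40. n24.ok = 23  [A₀.ok + 3]
41. n25.tag = "ur"  [terminal]
42. n26.sig = 21  [terminal]
43. n27.depth = -6  [terminal]
44. n24.val = 0  [A.ok - 23]
45. n23.val = 5  [A₀.ok + A₁.val - 15]
46. n22.sig = 10  [A.val * 3 - 5]
47. n22.live = 19  [S.off + 26]
48. n22.cnt = true  [true]
49. n21.val = 25  [A.ok + S.live - 22]
50. n0.sig = 1  [(if S₁.cnt then S₀.off else S₁.live) + 5]
51. n0.live = -3  [S₁.live + 1]
52. n0.cnt = false  [A.val > 25]

-6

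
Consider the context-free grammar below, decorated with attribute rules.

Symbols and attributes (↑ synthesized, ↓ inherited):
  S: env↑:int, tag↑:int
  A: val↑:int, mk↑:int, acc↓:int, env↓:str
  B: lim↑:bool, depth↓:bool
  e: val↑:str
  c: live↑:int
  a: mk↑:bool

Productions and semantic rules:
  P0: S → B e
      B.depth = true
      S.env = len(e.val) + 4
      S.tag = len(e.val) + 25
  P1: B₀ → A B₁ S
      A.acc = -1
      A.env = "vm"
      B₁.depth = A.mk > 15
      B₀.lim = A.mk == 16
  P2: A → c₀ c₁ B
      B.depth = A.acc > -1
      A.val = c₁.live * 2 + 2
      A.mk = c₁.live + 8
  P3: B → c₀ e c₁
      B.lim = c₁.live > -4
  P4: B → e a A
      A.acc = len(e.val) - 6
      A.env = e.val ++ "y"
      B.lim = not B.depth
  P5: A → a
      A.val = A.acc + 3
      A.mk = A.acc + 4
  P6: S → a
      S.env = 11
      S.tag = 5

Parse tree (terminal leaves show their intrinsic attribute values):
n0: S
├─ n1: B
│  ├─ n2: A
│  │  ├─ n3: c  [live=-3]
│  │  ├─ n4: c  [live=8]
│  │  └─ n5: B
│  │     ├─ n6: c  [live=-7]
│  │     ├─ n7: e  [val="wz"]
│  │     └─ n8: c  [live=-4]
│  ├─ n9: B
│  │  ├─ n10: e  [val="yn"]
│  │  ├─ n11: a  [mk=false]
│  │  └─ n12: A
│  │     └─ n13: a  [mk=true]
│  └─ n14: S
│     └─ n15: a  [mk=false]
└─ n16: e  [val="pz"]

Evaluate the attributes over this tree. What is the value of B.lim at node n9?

1. n1.depth = true  [true]
2. n2.acc = -1  [-1]
3. n2.env = "vm"  ["vm"]
4. n3.live = -3  [terminal]
5. n4.live = 8  [terminal]
6. n5.depth = false  [A.acc > -1]
7. n6.live = -7  [terminal]
8. n7.val = "wz"  [terminal]
9. n8.live = -4  [terminal]
10. n5.lim = false  [c₁.live > -4]
11. n2.val = 18  [c₁.live * 2 + 2]
12. n2.mk = 16  [c₁.live + 8]
13. n9.depth = true  [A.mk > 15]
14. n10.val = "yn"  [terminal]
15. n11.mk = false  [terminal]
16. n12.acc = -4  [len(e.val) - 6]
17. n12.env = "yny"  [e.val ++ "y"]
18. n13.mk = true  [terminal]
19. n12.val = -1  [A.acc + 3]
20. n12.mk = 0  [A.acc + 4]
21. n9.lim = false  [not B.depth]
22. n15.mk = false  [terminal]
23. n14.env = 11  [11]
24. n14.tag = 5  [5]
25. n1.lim = true  [A.mk == 16]
26. n16.val = "pz"  [terminal]
27. n0.env = 6  [len(e.val) + 4]
28. n0.tag = 27  [len(e.val) + 25]

false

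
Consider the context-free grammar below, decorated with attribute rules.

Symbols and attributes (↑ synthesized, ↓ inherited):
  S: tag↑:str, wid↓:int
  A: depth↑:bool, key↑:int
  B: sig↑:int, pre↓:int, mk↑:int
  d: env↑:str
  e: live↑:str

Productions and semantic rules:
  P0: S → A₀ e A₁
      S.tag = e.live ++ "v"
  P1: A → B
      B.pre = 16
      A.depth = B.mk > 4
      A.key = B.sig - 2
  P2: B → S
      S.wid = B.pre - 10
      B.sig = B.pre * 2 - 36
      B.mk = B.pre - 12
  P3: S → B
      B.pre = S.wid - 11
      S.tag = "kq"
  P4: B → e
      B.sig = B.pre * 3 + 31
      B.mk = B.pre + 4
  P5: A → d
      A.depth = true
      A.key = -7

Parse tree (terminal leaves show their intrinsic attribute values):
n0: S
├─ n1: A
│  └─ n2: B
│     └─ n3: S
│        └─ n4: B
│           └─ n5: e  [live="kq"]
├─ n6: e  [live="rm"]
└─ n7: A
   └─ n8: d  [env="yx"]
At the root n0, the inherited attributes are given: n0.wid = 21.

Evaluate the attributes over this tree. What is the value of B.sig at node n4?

16

1. n0.wid = 21  [given at root]
2. n2.pre = 16  [16]
3. n3.wid = 6  [B.pre - 10]
4. n4.pre = -5  [S.wid - 11]
5. n5.live = "kq"  [terminal]
6. n4.sig = 16  [B.pre * 3 + 31]
7. n4.mk = -1  [B.pre + 4]
8. n3.tag = "kq"  ["kq"]
9. n2.sig = -4  [B.pre * 2 - 36]
10. n2.mk = 4  [B.pre - 12]
11. n1.depth = false  [B.mk > 4]
12. n1.key = -6  [B.sig - 2]
13. n6.live = "rm"  [terminal]
14. n8.env = "yx"  [terminal]
15. n7.depth = true  [true]
16. n7.key = -7  [-7]
17. n0.tag = "rmv"  [e.live ++ "v"]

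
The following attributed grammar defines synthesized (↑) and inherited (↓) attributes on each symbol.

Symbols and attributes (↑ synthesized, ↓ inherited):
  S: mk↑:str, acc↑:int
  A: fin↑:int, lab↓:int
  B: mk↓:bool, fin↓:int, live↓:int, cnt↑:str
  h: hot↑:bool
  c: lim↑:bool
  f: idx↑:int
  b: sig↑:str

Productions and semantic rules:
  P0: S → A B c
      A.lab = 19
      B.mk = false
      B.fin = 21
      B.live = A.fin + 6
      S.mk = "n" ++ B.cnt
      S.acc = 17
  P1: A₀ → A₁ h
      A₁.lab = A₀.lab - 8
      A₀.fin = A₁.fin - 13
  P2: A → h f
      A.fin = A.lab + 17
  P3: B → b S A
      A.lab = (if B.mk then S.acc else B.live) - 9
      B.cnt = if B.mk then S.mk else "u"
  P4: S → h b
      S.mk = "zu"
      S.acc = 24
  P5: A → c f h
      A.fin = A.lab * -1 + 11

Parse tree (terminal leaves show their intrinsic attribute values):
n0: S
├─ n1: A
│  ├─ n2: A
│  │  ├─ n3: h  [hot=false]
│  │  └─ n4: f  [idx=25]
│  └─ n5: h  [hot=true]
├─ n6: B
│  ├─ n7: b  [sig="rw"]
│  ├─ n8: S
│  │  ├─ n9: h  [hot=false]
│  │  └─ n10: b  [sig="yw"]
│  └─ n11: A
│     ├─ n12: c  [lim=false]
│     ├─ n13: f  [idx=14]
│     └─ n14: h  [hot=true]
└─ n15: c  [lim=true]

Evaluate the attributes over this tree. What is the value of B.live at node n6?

1. n1.lab = 19  [19]
2. n2.lab = 11  [A₀.lab - 8]
3. n3.hot = false  [terminal]
4. n4.idx = 25  [terminal]
5. n2.fin = 28  [A.lab + 17]
6. n5.hot = true  [terminal]
7. n1.fin = 15  [A₁.fin - 13]
8. n6.mk = false  [false]
9. n6.fin = 21  [21]
10. n6.live = 21  [A.fin + 6]
11. n7.sig = "rw"  [terminal]
12. n9.hot = false  [terminal]
13. n10.sig = "yw"  [terminal]
14. n8.mk = "zu"  ["zu"]
15. n8.acc = 24  [24]
16. n11.lab = 12  [(if B.mk then S.acc else B.live) - 9]
17. n12.lim = false  [terminal]
18. n13.idx = 14  [terminal]
19. n14.hot = true  [terminal]
20. n11.fin = -1  [A.lab * -1 + 11]
21. n6.cnt = "u"  [if B.mk then S.mk else "u"]
22. n15.lim = true  [terminal]
23. n0.mk = "nu"  ["n" ++ B.cnt]
24. n0.acc = 17  [17]

21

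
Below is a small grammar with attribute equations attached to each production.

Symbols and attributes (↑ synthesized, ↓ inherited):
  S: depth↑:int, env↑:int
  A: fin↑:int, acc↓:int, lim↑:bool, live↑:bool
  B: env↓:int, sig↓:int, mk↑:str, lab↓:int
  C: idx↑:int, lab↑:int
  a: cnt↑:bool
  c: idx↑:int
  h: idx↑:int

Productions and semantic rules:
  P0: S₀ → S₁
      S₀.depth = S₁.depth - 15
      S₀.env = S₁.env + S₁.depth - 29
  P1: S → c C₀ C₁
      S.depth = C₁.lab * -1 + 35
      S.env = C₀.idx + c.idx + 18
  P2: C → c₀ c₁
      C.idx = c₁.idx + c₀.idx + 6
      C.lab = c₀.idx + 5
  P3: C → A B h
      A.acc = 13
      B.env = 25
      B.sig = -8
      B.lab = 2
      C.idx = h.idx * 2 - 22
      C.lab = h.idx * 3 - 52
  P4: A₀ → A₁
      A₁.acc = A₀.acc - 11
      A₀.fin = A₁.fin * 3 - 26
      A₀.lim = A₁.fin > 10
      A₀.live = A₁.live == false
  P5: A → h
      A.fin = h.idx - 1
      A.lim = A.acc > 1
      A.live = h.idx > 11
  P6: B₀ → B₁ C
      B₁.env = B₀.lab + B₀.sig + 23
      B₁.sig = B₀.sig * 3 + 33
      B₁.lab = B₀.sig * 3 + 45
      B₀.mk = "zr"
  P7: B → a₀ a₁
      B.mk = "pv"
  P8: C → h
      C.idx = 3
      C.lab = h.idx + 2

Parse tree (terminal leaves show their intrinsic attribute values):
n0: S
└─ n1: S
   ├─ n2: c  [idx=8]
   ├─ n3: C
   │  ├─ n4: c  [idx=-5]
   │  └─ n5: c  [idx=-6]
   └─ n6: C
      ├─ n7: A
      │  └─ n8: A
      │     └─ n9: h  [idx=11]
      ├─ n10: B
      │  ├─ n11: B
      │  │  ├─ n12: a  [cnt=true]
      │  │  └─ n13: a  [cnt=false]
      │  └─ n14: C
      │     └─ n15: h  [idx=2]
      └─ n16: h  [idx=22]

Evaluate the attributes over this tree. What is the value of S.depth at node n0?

6

1. n2.idx = 8  [terminal]
2. n4.idx = -5  [terminal]
3. n5.idx = -6  [terminal]
4. n3.idx = -5  [c₁.idx + c₀.idx + 6]
5. n3.lab = 0  [c₀.idx + 5]
6. n7.acc = 13  [13]
7. n8.acc = 2  [A₀.acc - 11]
8. n9.idx = 11  [terminal]
9. n8.fin = 10  [h.idx - 1]
10. n8.lim = true  [A.acc > 1]
11. n8.live = false  [h.idx > 11]
12. n7.fin = 4  [A₁.fin * 3 - 26]
13. n7.lim = false  [A₁.fin > 10]
14. n7.live = true  [A₁.live == false]
15. n10.env = 25  [25]
16. n10.sig = -8  [-8]
17. n10.lab = 2  [2]
18. n11.env = 17  [B₀.lab + B₀.sig + 23]
19. n11.sig = 9  [B₀.sig * 3 + 33]
20. n11.lab = 21  [B₀.sig * 3 + 45]
21. n12.cnt = true  [terminal]
22. n13.cnt = false  [terminal]
23. n11.mk = "pv"  ["pv"]
24. n15.idx = 2  [terminal]
25. n14.idx = 3  [3]
26. n14.lab = 4  [h.idx + 2]
27. n10.mk = "zr"  ["zr"]
28. n16.idx = 22  [terminal]
29. n6.idx = 22  [h.idx * 2 - 22]
30. n6.lab = 14  [h.idx * 3 - 52]
31. n1.depth = 21  [C₁.lab * -1 + 35]
32. n1.env = 21  [C₀.idx + c.idx + 18]
33. n0.depth = 6  [S₁.depth - 15]
34. n0.env = 13  [S₁.env + S₁.depth - 29]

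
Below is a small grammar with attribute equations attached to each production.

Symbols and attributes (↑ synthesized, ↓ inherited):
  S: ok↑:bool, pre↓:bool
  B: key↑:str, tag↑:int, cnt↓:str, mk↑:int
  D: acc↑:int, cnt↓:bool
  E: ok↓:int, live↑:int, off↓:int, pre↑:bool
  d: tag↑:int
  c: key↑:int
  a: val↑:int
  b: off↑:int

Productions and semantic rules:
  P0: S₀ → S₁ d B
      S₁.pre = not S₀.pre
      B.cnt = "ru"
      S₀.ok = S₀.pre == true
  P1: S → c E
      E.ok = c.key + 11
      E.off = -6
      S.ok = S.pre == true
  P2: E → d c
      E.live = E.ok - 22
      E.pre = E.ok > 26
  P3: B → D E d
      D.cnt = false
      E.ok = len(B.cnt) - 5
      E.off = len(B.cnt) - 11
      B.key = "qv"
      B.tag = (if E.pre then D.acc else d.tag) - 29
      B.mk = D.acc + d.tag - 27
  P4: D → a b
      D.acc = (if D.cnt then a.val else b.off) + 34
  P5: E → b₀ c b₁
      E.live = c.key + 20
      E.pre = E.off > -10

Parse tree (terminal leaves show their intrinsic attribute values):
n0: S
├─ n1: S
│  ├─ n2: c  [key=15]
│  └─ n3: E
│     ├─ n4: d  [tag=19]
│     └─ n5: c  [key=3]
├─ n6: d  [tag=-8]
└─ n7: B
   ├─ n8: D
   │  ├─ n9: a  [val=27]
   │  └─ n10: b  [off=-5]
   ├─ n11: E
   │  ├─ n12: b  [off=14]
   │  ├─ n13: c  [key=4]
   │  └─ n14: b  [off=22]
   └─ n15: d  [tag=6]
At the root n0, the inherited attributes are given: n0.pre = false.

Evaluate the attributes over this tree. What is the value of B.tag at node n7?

0

1. n0.pre = false  [given at root]
2. n1.pre = true  [not S₀.pre]
3. n2.key = 15  [terminal]
4. n3.ok = 26  [c.key + 11]
5. n3.off = -6  [-6]
6. n4.tag = 19  [terminal]
7. n5.key = 3  [terminal]
8. n3.live = 4  [E.ok - 22]
9. n3.pre = false  [E.ok > 26]
10. n1.ok = true  [S.pre == true]
11. n6.tag = -8  [terminal]
12. n7.cnt = "ru"  ["ru"]
13. n8.cnt = false  [false]
14. n9.val = 27  [terminal]
15. n10.off = -5  [terminal]
16. n8.acc = 29  [(if D.cnt then a.val else b.off) + 34]
17. n11.ok = -3  [len(B.cnt) - 5]
18. n11.off = -9  [len(B.cnt) - 11]
19. n12.off = 14  [terminal]
20. n13.key = 4  [terminal]
21. n14.off = 22  [terminal]
22. n11.live = 24  [c.key + 20]
23. n11.pre = true  [E.off > -10]
24. n15.tag = 6  [terminal]
25. n7.key = "qv"  ["qv"]
26. n7.tag = 0  [(if E.pre then D.acc else d.tag) - 29]
27. n7.mk = 8  [D.acc + d.tag - 27]
28. n0.ok = false  [S₀.pre == true]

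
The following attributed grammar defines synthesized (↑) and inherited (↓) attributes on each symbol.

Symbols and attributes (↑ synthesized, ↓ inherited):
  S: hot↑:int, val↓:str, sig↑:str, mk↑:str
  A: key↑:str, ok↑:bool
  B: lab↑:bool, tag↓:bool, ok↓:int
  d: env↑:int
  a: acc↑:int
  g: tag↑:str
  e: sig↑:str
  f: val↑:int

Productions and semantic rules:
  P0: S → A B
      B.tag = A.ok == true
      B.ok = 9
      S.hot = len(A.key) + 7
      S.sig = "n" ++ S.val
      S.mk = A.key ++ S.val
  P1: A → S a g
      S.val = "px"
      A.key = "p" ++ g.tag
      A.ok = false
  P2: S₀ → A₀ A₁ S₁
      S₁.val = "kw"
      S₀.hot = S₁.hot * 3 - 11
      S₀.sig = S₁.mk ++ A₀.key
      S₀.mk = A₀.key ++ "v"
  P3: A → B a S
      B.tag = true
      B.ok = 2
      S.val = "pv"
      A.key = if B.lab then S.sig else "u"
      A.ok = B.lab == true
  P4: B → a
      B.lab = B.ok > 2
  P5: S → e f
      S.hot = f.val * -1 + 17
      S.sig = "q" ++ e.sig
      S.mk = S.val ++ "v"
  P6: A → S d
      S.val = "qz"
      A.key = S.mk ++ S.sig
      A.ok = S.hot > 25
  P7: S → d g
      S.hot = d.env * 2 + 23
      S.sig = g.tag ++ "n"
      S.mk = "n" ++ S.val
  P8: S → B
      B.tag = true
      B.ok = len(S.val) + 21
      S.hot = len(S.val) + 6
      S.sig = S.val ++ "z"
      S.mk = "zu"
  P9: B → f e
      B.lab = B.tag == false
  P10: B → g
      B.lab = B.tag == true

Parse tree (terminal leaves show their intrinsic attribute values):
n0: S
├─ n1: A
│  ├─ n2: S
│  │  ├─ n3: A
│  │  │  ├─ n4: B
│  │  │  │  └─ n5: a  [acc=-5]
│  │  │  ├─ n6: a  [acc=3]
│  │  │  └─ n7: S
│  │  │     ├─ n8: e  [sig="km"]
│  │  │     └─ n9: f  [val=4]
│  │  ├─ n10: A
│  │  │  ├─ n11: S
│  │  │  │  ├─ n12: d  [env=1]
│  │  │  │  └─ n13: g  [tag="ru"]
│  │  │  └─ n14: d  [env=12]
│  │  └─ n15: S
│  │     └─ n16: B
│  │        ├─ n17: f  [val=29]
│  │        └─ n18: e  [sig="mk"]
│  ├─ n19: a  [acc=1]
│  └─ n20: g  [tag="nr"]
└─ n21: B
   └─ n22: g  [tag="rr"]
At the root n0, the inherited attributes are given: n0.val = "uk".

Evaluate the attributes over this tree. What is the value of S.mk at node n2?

1. n0.val = "uk"  [given at root]
2. n2.val = "px"  ["px"]
3. n4.tag = true  [true]
4. n4.ok = 2  [2]
5. n5.acc = -5  [terminal]
6. n4.lab = false  [B.ok > 2]
7. n6.acc = 3  [terminal]
8. n7.val = "pv"  ["pv"]
9. n8.sig = "km"  [terminal]
10. n9.val = 4  [terminal]
11. n7.hot = 13  [f.val * -1 + 17]
12. n7.sig = "qkm"  ["q" ++ e.sig]
13. n7.mk = "pvv"  [S.val ++ "v"]
14. n3.key = "u"  [if B.lab then S.sig else "u"]
15. n3.ok = false  [B.lab == true]
16. n11.val = "qz"  ["qz"]
17. n12.env = 1  [terminal]
18. n13.tag = "ru"  [terminal]
19. n11.hot = 25  [d.env * 2 + 23]
20. n11.sig = "run"  [g.tag ++ "n"]
21. n11.mk = "nqz"  ["n" ++ S.val]
22. n14.env = 12  [terminal]
23. n10.key = "nqzrun"  [S.mk ++ S.sig]
24. n10.ok = false  [S.hot > 25]
25. n15.val = "kw"  ["kw"]
26. n16.tag = true  [true]
27. n16.ok = 23  [len(S.val) + 21]
28. n17.val = 29  [terminal]
29. n18.sig = "mk"  [terminal]
30. n16.lab = false  [B.tag == false]
31. n15.hot = 8  [len(S.val) + 6]
32. n15.sig = "kwz"  [S.val ++ "z"]
33. n15.mk = "zu"  ["zu"]
34. n2.hot = 13  [S₁.hot * 3 - 11]
35. n2.sig = "zuu"  [S₁.mk ++ A₀.key]
36. n2.mk = "uv"  [A₀.key ++ "v"]
37. n19.acc = 1  [terminal]
38. n20.tag = "nr"  [terminal]
39. n1.key = "pnr"  ["p" ++ g.tag]
40. n1.ok = false  [false]
41. n21.tag = false  [A.ok == true]
42. n21.ok = 9  [9]
43. n22.tag = "rr"  [terminal]
44. n21.lab = false  [B.tag == true]
45. n0.hot = 10  [len(A.key) + 7]
46. n0.sig = "nuk"  ["n" ++ S.val]
47. n0.mk = "pnruk"  [A.key ++ S.val]

"uv"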